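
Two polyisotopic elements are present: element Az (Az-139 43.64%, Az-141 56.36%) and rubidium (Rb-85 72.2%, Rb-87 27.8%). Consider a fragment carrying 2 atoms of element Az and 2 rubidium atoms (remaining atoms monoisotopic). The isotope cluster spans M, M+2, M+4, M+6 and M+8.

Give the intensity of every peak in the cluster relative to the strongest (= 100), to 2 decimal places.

26.28 : 88.12 : 100.00 : 43.82 : 6.50

Element Az pattern (n=2): 0.19044496 : 0.49191008 : 0.31764496
Rubidium pattern (n=2): 0.521284 : 0.401432 : 0.077284
Convolve the two distributions (both contribute in 2-u steps):
  M: 0.19044496×0.521284 = 0.099276
  M+2: 0.19044496×0.401432 + 0.49191008×0.521284 = 0.332876
  M+4: 0.19044496×0.077284 + 0.49191008×0.401432 + 0.31764496×0.521284 = 0.377770
  M+6: 0.49191008×0.077284 + 0.31764496×0.401432 = 0.165530
  M+8: 0.31764496×0.077284 = 0.024549
Scale to base peak (0.377770) = 100: 26.28 : 88.12 : 100.00 : 43.82 : 6.50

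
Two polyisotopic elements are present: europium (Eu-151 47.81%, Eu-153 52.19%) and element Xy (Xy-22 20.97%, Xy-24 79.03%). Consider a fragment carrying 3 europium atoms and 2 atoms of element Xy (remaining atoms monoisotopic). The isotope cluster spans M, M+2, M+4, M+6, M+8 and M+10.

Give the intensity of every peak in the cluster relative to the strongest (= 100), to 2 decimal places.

Europium pattern (n=3): 0.10928391 : 0.3578871 : 0.39067407 : 0.14215492
Element Xy pattern (n=2): 0.04397409 : 0.33145182 : 0.62457409
Convolve the two distributions (both contribute in 2-u steps):
  M: 0.10928391×0.04397409 = 0.004806
  M+2: 0.10928391×0.33145182 + 0.3578871×0.04397409 = 0.051960
  M+4: 0.10928391×0.62457409 + 0.3578871×0.33145182 + 0.39067407×0.04397409 = 0.204058
  M+6: 0.3578871×0.62457409 + 0.39067407×0.33145182 + 0.14215492×0.04397409 = 0.359268
  M+8: 0.39067407×0.62457409 + 0.14215492×0.33145182 = 0.291122
  M+10: 0.14215492×0.62457409 = 0.088786
Scale to base peak (0.359268) = 100: 1.34 : 14.46 : 56.80 : 100.00 : 81.03 : 24.71

1.34 : 14.46 : 56.80 : 100.00 : 81.03 : 24.71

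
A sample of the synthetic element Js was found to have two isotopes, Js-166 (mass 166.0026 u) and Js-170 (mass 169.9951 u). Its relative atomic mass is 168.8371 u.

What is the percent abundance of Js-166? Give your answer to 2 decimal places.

Let x be the fractional abundance of Js-166; then Js-170 has abundance 1 − x.
166.0026·x + 169.9951·(1 − x) = 168.8371
(166.0026 − 169.9951)·x = 168.8371 − 169.9951
x = -1.1580 / -3.9925 = 0.29004 → 29.00% Js-166, 71.00% Js-170.

29.00%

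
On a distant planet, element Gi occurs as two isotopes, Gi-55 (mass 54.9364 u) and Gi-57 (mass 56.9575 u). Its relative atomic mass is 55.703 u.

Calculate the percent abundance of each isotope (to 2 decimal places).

Gi-55: 62.07%, Gi-57: 37.93%

Let x be the fractional abundance of Gi-55; then Gi-57 has abundance 1 − x.
54.9364·x + 56.9575·(1 − x) = 55.703
(54.9364 − 56.9575)·x = 55.703 − 56.9575
x = -1.2545 / -2.0211 = 0.62070 → 62.07% Gi-55, 37.93% Gi-57.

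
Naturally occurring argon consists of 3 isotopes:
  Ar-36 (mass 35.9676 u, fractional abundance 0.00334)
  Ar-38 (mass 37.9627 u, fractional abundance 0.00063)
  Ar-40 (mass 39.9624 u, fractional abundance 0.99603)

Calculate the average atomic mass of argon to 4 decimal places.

39.9478 u

Weight each isotope mass by its fractional abundance: 0.00334 × 35.9676 + 0.00063 × 37.9627 + 0.99603 × 39.9624
= 0.12013 + 0.02392 + 39.80375 = 39.94780 u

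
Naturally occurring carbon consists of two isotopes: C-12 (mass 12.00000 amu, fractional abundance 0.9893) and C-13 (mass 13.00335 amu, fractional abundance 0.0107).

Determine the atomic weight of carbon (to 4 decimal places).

12.0107 amu

Average mass = Σ (abundance × isotope mass) = 0.9893 × 12.00000 + 0.0107 × 13.00335
= 11.871600 + 0.139136 = 12.010736 amu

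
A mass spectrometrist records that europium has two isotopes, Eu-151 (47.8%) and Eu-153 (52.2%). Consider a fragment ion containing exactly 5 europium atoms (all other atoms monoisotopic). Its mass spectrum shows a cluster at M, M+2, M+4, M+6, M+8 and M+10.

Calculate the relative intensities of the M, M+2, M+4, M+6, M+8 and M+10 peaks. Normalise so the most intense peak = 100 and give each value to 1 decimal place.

Each Eu atom is independently Eu-151 (p = 0.478) or Eu-153 (q = 0.522); the cluster is the binomial expansion (p + q)^5.
P(M) = 0.478^5 = 0.024954
P(M+2) = 5 × 0.478^4 × 0.522^1 = 0.136255
P(M+4) = 10 × 0.478^3 × 0.522^2 = 0.297594
P(M+6) = 10 × 0.478^2 × 0.522^3 = 0.324988
P(M+8) = 5 × 0.478^1 × 0.522^4 = 0.177452
P(M+10) = 0.522^5 = 0.038757
The M+6 peak is largest (0.324988); scaling to 100 gives 7.7 : 41.9 : 91.6 : 100.0 : 54.6 : 11.9.

7.7 : 41.9 : 91.6 : 100.0 : 54.6 : 11.9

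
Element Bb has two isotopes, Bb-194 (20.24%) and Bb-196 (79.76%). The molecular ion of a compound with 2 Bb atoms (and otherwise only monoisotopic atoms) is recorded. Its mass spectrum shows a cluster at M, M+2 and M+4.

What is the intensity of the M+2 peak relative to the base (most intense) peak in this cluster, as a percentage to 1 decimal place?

50.8%

Binomial terms of (0.2024 + 0.7976)^2: M 0.0410, M+2 0.3229, M+4 0.6362 → M+4 is the base peak.
P(M+4) = C(2,2) × 0.2024^0 × 0.7976^2 = 1 × 1.0000 × 0.63616576 = 0.636166 (base)
P(M+2) = C(2,1) × 0.2024^1 × 0.7976^1 = 2 × 0.2024 × 0.7976 = 0.322868
Relative intensity = 0.322868 / 0.636166 × 100 = 50.8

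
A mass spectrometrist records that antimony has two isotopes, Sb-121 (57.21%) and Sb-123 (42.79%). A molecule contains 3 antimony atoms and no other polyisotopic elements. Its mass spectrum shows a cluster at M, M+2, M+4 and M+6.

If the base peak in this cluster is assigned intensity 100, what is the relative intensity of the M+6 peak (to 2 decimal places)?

Binomial terms of (0.5721 + 0.4279)^3: M 0.1872, M+2 0.4202, M+4 0.3143, M+6 0.0783 → M+2 is the base peak.
P(M+2) = C(3,1) × 0.5721^2 × 0.4279^1 = 3 × 0.32729841 × 0.4279 = 0.420153 (base)
P(M+6) = C(3,3) × 0.5721^0 × 0.4279^3 = 1 × 1.0000 × 0.07834781 = 0.078348
Relative intensity = 0.078348 / 0.420153 × 100 = 18.65

18.65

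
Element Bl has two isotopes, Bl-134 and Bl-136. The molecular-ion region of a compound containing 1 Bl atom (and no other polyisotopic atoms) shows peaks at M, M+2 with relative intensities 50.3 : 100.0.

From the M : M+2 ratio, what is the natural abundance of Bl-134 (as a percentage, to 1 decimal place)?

If p is the fraction of Bl that is Bl-134, then I(M+2)/I(M) = [C(1,1)·p^0·(1−p)] / p^1 = 1·(1−p)/p = 100.0/50.3 = 1.9881
(1−p)/p = 1.9881/1 = 1.9881  ⇒  p = 1/(1 + 1.9881) = 0.3347
Bl-134: 33.5%, Bl-136: 66.5%.

33.5%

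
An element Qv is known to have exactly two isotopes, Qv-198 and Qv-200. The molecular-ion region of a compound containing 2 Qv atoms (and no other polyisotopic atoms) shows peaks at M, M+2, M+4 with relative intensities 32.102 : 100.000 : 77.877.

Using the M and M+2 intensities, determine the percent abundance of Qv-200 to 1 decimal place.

60.9%

If p is the fraction of Qv that is Qv-198, then I(M+2)/I(M) = [C(2,1)·p^1·(1−p)] / p^2 = 2·(1−p)/p = 100.000/32.102 = 3.1151
(1−p)/p = 3.1151/2 = 1.5575  ⇒  p = 1/(1 + 1.5575) = 0.3910
Qv-198: 39.1%, Qv-200: 60.9%.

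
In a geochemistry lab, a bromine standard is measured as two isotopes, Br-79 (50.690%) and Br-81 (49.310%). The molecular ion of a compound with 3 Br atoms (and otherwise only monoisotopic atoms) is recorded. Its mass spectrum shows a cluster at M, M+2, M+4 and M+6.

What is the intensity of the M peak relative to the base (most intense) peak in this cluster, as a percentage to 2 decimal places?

Term probabilities: M 0.1302, M+2 0.3801, M+4 0.3698, M+6 0.1199. Base peak = M+2.
P(M+2) = C(3,1) × 0.50690^2 × 0.49310^1 = 3 × 0.25694761 × 0.4931 = 0.380103 (base)
P(M) = C(3,0) × 0.50690^3 × 0.49310^0 = 1 × 0.13024674 × 1.0000 = 0.130247
Relative intensity = 0.130247 / 0.380103 × 100 = 34.27

34.27%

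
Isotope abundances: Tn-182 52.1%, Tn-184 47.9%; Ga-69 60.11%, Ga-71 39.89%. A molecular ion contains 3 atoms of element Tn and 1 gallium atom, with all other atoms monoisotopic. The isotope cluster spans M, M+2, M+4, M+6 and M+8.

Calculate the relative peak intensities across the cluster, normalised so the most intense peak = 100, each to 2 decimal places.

22.90 : 78.37 : 100.00 : 56.34 : 11.81

Element Tn pattern (n=3): 0.14142076 : 0.39006072 : 0.35861628 : 0.10990224
Gallium pattern (n=1): 0.6011 : 0.3989
Convolve the two distributions (both contribute in 2-u steps):
  M: 0.14142076×0.6011 = 0.085008
  M+2: 0.14142076×0.3989 + 0.39006072×0.6011 = 0.290878
  M+4: 0.39006072×0.3989 + 0.35861628×0.6011 = 0.371159
  M+6: 0.35861628×0.3989 + 0.10990224×0.6011 = 0.209114
  M+8: 0.10990224×0.3989 = 0.043840
Scale to base peak (0.371159) = 100: 22.90 : 78.37 : 100.00 : 56.34 : 11.81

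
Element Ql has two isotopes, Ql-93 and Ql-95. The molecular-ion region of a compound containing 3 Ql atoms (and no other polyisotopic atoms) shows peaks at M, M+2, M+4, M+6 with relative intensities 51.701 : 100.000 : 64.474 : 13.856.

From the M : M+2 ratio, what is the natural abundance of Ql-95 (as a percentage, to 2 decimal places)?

39.20%

Let p = fractional abundance of Ql-93. I(M+2)/I(M) = [C(3,1)·p^2·(1−p)] / p^3 = 3·(1−p)/p = 100.000/51.701 = 1.9342
(1−p)/p = 1.9342/3 = 0.6447  ⇒  p = 1/(1 + 0.6447) = 0.6080
Ql-93: 60.80%, Ql-95: 39.20%.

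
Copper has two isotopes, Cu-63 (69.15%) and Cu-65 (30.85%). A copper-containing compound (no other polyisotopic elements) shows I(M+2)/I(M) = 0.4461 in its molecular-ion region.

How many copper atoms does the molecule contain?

For n independent Cu atoms, I(M+2)/I(M) = n · (abundance Cu-65) / (abundance Cu-63) = n · 0.3085/0.6915.
n = 0.4461 × 0.6915/0.3085 = 1.00 ≈ 1

1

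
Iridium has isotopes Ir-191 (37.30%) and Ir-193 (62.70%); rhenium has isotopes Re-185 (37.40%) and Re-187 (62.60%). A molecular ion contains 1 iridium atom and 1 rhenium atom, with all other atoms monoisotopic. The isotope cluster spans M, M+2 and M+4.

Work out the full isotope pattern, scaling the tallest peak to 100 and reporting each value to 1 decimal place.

Iridium pattern (n=1): 0.3730 : 0.6270
Rhenium pattern (n=1): 0.3740 : 0.6260
Convolve the two distributions (both contribute in 2-u steps):
  M: 0.3730×0.3740 = 0.139502
  M+2: 0.3730×0.6260 + 0.6270×0.3740 = 0.467996
  M+4: 0.6270×0.6260 = 0.392502
Scale to base peak (0.467996) = 100: 29.8 : 100.0 : 83.9

29.8 : 100.0 : 83.9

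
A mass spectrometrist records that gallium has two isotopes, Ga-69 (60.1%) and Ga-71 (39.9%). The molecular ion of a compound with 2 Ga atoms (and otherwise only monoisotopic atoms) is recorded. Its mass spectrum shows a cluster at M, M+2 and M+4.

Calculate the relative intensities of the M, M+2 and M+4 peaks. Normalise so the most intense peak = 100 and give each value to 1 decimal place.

75.3 : 100.0 : 33.2

The 2 Ga atoms are independent, so intensities follow the terms of (0.601 + 0.399)^2.
P(M) = 0.601^2 = 0.361201
P(M+2) = 2 × 0.601^1 × 0.399^1 = 0.479598
P(M+4) = 0.399^2 = 0.159201
The M+2 peak is largest (0.479598); scaling to 100 gives 75.3 : 100.0 : 33.2.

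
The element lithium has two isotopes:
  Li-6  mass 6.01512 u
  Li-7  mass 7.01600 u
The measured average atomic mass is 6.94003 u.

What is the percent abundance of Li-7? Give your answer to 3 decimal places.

92.410%

Writing the weighted mean with unknown fraction x of Li-6:
6.01512·x + 7.01600·(1 − x) = 6.94003
(6.01512 − 7.01600)·x = 6.94003 − 7.01600
x = -0.07597 / -1.00088 = 0.07590 → 7.590% Li-6, 92.410% Li-7.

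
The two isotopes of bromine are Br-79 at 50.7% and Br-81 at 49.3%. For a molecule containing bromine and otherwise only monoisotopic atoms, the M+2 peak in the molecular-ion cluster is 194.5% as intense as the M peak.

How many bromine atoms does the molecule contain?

2

With n Br atoms, P(M+2)/P(M) = C(n,1)·p^(n−1)q / p^n = n·q/p = n · 0.493/0.507.
n = 1.945 × 0.507/0.493 = 2.00 ≈ 2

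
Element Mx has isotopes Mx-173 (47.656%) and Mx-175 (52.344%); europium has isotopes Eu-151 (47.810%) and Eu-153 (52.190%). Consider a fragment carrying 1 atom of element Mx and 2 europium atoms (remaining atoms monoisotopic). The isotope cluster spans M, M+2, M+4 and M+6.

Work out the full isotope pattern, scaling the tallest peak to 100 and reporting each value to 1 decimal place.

Element Mx pattern (n=1): 0.47656 : 0.52344
Europium pattern (n=2): 0.22857961 : 0.49904078 : 0.27237961
Convolve the two distributions (both contribute in 2-u steps):
  M: 0.47656×0.22857961 = 0.108932
  M+2: 0.47656×0.49904078 + 0.52344×0.22857961 = 0.357471
  M+4: 0.47656×0.27237961 + 0.52344×0.49904078 = 0.391023
  M+6: 0.52344×0.27237961 = 0.142574
Scale to base peak (0.391023) = 100: 27.9 : 91.4 : 100.0 : 36.5

27.9 : 91.4 : 100.0 : 36.5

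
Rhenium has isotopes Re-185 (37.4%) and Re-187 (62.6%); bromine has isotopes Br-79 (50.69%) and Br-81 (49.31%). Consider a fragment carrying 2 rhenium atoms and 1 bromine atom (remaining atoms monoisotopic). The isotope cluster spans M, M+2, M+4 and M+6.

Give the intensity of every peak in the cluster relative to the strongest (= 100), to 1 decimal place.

Rhenium pattern (n=2): 0.139876 : 0.468248 : 0.391876
Bromine pattern (n=1): 0.5069 : 0.4931
Convolve the two distributions (both contribute in 2-u steps):
  M: 0.139876×0.5069 = 0.070903
  M+2: 0.139876×0.4931 + 0.468248×0.5069 = 0.306328
  M+4: 0.468248×0.4931 + 0.391876×0.5069 = 0.429535
  M+6: 0.391876×0.4931 = 0.193234
Scale to base peak (0.429535) = 100: 16.5 : 71.3 : 100.0 : 45.0

16.5 : 71.3 : 100.0 : 45.0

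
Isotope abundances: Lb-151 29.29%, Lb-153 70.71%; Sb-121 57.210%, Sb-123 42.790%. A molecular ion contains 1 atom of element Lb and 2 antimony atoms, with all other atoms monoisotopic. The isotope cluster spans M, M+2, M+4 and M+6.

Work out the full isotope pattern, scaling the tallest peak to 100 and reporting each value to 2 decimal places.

23.98 : 93.75 : 100.00 : 32.38

Element Lb pattern (n=1): 0.2929 : 0.7071
Antimony pattern (n=2): 0.32729841 : 0.48960318 : 0.18309841
Convolve the two distributions (both contribute in 2-u steps):
  M: 0.2929×0.32729841 = 0.095866
  M+2: 0.2929×0.48960318 + 0.7071×0.32729841 = 0.374837
  M+4: 0.2929×0.18309841 + 0.7071×0.48960318 = 0.399828
  M+6: 0.7071×0.18309841 = 0.129469
Scale to base peak (0.399828) = 100: 23.98 : 93.75 : 100.00 : 32.38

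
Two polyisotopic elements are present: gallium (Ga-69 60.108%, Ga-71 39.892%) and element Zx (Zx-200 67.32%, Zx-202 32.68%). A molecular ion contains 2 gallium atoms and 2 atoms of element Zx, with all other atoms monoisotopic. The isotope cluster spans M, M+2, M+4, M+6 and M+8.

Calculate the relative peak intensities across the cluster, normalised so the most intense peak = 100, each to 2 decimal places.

43.51 : 100.00 : 85.49 : 32.22 : 4.52

Gallium pattern (n=2): 0.36129717 : 0.47956567 : 0.15913717
Element Zx pattern (n=2): 0.45319824 : 0.44000352 : 0.10679824
Convolve the two distributions (both contribute in 2-u steps):
  M: 0.36129717×0.45319824 = 0.163739
  M+2: 0.36129717×0.44000352 + 0.47956567×0.45319824 = 0.376310
  M+4: 0.36129717×0.10679824 + 0.47956567×0.44000352 + 0.15913717×0.45319824 = 0.321717
  M+6: 0.47956567×0.10679824 + 0.15913717×0.44000352 = 0.121238
  M+8: 0.15913717×0.10679824 = 0.016996
Scale to base peak (0.376310) = 100: 43.51 : 100.00 : 85.49 : 32.22 : 4.52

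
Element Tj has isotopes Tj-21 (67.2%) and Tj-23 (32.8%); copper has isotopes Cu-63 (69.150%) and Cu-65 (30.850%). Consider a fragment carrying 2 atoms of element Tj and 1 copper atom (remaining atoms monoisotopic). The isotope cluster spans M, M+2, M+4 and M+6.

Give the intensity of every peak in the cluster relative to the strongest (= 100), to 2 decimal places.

70.31 : 100.00 : 47.37 : 7.47

Element Tj pattern (n=2): 0.451584 : 0.440832 : 0.107584
Copper pattern (n=1): 0.6915 : 0.3085
Convolve the two distributions (both contribute in 2-u steps):
  M: 0.451584×0.6915 = 0.312270
  M+2: 0.451584×0.3085 + 0.440832×0.6915 = 0.444149
  M+4: 0.440832×0.3085 + 0.107584×0.6915 = 0.210391
  M+6: 0.107584×0.3085 = 0.033190
Scale to base peak (0.444149) = 100: 70.31 : 100.00 : 47.37 : 7.47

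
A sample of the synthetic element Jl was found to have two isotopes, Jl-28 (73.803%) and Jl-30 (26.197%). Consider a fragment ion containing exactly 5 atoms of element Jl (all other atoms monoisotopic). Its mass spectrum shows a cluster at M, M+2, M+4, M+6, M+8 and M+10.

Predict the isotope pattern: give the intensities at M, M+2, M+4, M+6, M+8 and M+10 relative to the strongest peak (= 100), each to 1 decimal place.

Expanding (0.73803 + 0.26197)^5:
P(M) = 0.73803^5 = 0.218963
P(M+2) = 5 × 0.73803^4 × 0.26197^1 = 0.388613
P(M+4) = 10 × 0.73803^3 × 0.26197^2 = 0.275883
P(M+6) = 10 × 0.73803^2 × 0.26197^3 = 0.097927
P(M+8) = 5 × 0.73803^1 × 0.26197^4 = 0.017380
P(M+10) = 0.26197^5 = 0.001234
The M+2 peak is largest (0.388613); scaling to 100 gives 56.3 : 100.0 : 71.0 : 25.2 : 4.5 : 0.3.

56.3 : 100.0 : 71.0 : 25.2 : 4.5 : 0.3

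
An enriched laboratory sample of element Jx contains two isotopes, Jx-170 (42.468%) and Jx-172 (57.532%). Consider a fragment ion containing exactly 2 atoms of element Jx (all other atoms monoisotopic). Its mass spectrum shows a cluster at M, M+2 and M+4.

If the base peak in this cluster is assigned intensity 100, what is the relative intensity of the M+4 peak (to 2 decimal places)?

Term probabilities: M 0.1804, M+2 0.4887, M+4 0.3310. Base peak = M+2.
P(M+2) = C(2,1) × 0.42468^1 × 0.57532^1 = 2 × 0.42468 × 0.57532 = 0.488654 (base)
P(M+4) = C(2,2) × 0.42468^0 × 0.57532^2 = 1 × 1.0000 × 0.3309931 = 0.330993
Relative intensity = 0.330993 / 0.488654 × 100 = 67.74

67.74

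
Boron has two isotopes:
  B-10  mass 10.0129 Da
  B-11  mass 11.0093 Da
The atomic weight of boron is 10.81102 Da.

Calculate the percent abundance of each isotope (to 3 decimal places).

B-10: 19.900%, B-11: 80.100%

Let x be the fractional abundance of B-10; then B-11 has abundance 1 − x.
10.0129·x + 11.0093·(1 − x) = 10.81102
(10.0129 − 11.0093)·x = 10.81102 − 11.0093
x = -0.19828 / -0.9964 = 0.19900 → 19.900% B-10, 80.100% B-11.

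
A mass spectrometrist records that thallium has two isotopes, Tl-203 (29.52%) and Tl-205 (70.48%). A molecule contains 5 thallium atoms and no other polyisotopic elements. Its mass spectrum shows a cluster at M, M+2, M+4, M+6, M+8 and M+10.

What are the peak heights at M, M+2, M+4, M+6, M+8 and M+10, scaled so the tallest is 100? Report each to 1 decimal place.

Each Tl atom is independently Tl-203 (p = 0.2952) or Tl-205 (q = 0.7048); the cluster is the binomial expansion (p + q)^5.
P(M) = 0.2952^5 = 0.002242
P(M+2) = 5 × 0.2952^4 × 0.7048^1 = 0.026761
P(M+4) = 10 × 0.2952^3 × 0.7048^2 = 0.127785
P(M+6) = 10 × 0.2952^2 × 0.7048^3 = 0.305092
P(M+8) = 5 × 0.2952^1 × 0.7048^4 = 0.364208
P(M+10) = 0.7048^5 = 0.173912
The M+8 peak is largest (0.364208); scaling to 100 gives 0.6 : 7.3 : 35.1 : 83.8 : 100.0 : 47.8.

0.6 : 7.3 : 35.1 : 83.8 : 100.0 : 47.8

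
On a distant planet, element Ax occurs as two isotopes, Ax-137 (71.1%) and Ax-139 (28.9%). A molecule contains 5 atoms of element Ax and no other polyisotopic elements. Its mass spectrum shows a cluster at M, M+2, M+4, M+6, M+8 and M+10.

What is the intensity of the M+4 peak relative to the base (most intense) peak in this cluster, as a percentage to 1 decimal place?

Binomial terms of (0.711 + 0.289)^5: M 0.1817, M+2 0.3693, M+4 0.3002, M+6 0.1220, M+8 0.0248, M+10 0.0020 → M+2 is the base peak.
P(M+2) = C(5,1) × 0.711^4 × 0.289^1 = 5 × 0.25555148 × 0.2890 = 0.369272 (base)
P(M+4) = C(5,2) × 0.711^3 × 0.289^2 = 10 × 0.35942543 × 0.083521 = 0.300196
Relative intensity = 0.300196 / 0.369272 × 100 = 81.3

81.3%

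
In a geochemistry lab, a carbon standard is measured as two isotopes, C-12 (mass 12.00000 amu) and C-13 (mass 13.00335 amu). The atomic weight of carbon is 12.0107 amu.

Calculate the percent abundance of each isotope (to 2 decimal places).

C-12: 98.93%, C-13: 1.07%

With x = fraction of C-12 (so C-13 is 1 − x):
12.00000·x + 13.00335·(1 − x) = 12.0107
(12.00000 − 13.00335)·x = 12.0107 − 13.00335
x = -0.99265 / -1.00335 = 0.98934 → 98.93% C-12, 1.07% C-13.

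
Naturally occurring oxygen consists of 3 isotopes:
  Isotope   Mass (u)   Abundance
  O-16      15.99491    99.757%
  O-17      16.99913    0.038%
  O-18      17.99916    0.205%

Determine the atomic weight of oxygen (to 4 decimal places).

15.9994 u

Average mass = Σ (abundance × isotope mass) = 0.99757 × 15.99491 + 0.00038 × 16.99913 + 0.00205 × 17.99916
= 15.956042 + 0.006460 + 0.036898 = 15.999400 u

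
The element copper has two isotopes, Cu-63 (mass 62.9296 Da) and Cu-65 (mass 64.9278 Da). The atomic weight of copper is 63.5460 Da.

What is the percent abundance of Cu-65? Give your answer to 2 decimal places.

30.85%

Writing the weighted mean with unknown fraction x of Cu-63:
62.9296·x + 64.9278·(1 − x) = 63.5460
(62.9296 − 64.9278)·x = 63.5460 − 64.9278
x = -1.3818 / -1.9982 = 0.69152 → 69.15% Cu-63, 30.85% Cu-65.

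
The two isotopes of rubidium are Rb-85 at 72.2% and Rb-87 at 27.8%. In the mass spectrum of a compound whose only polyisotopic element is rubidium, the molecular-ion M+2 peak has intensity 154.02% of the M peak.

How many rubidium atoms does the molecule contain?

4

The M+2/M ratio from n Rb atoms is n · q/p = n · 0.278/0.722.
n = 1.5402 × 0.722/0.278 = 4.00 ≈ 4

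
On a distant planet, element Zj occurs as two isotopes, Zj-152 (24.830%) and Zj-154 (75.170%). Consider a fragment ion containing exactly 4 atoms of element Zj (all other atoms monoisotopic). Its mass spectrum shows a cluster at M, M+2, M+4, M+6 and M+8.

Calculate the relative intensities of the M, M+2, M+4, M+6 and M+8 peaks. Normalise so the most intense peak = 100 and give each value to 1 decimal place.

Expanding (0.24830 + 0.75170)^4:
P(M) = 0.24830^4 = 0.003801
P(M+2) = 4 × 0.24830^3 × 0.75170^1 = 0.046029
P(M+4) = 6 × 0.24830^2 × 0.75170^2 = 0.209023
P(M+6) = 4 × 0.24830^1 × 0.75170^3 = 0.421862
P(M+8) = 0.75170^4 = 0.319285
The M+6 peak is largest (0.421862); scaling to 100 gives 0.9 : 10.9 : 49.5 : 100.0 : 75.7.

0.9 : 10.9 : 49.5 : 100.0 : 75.7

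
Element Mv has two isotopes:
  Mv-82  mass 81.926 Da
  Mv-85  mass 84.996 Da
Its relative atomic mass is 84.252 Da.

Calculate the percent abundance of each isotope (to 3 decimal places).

Mv-82: 24.235%, Mv-85: 75.765%

With x = fraction of Mv-82 (so Mv-85 is 1 − x):
81.926·x + 84.996·(1 − x) = 84.252
(81.926 − 84.996)·x = 84.252 − 84.996
x = -0.744 / -3.070 = 0.24235 → 24.235% Mv-82, 75.765% Mv-85.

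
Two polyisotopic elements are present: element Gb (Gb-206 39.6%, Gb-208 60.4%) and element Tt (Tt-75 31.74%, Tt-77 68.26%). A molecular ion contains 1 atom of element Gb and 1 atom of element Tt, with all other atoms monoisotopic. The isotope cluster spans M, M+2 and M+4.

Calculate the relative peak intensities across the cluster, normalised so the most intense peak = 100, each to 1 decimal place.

Element Gb pattern (n=1): 0.3960 : 0.6040
Element Tt pattern (n=1): 0.3174 : 0.6826
Convolve the two distributions (both contribute in 2-u steps):
  M: 0.3960×0.3174 = 0.125690
  M+2: 0.3960×0.6826 + 0.6040×0.3174 = 0.462019
  M+4: 0.6040×0.6826 = 0.412290
Scale to base peak (0.462019) = 100: 27.2 : 100.0 : 89.2

27.2 : 100.0 : 89.2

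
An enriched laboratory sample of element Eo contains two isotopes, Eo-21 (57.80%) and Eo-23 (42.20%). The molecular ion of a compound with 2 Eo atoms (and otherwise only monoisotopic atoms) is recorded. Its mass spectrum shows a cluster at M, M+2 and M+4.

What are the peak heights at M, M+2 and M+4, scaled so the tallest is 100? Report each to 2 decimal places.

Expanding (0.5780 + 0.4220)^2:
P(M) = 0.5780^2 = 0.334084
P(M+2) = 2 × 0.5780^1 × 0.4220^1 = 0.487832
P(M+4) = 0.4220^2 = 0.178084
The M+2 peak is largest (0.487832); scaling to 100 gives 68.48 : 100.00 : 36.51.

68.48 : 100.00 : 36.51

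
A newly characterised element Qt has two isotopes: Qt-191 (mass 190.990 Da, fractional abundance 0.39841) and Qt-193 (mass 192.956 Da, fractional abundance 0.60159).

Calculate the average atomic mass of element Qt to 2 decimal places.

192.17 Da

The abundance-weighted mean is 0.39841 × 190.990 + 0.60159 × 192.956
= 76.0923 + 116.0804 = 192.1727 Da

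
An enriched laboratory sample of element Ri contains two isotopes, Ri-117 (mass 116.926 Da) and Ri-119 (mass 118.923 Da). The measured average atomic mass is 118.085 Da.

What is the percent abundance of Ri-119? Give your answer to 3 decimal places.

Let x be the fractional abundance of Ri-117; then Ri-119 has abundance 1 − x.
116.926·x + 118.923·(1 − x) = 118.085
(116.926 − 118.923)·x = 118.085 − 118.923
x = -0.838 / -1.997 = 0.41963 → 41.963% Ri-117, 58.037% Ri-119.

58.037%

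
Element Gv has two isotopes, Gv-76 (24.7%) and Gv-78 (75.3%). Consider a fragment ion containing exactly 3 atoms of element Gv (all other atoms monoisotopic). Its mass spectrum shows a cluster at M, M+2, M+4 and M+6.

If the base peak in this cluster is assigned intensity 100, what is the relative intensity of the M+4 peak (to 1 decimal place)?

98.4

Binomial terms of (0.247 + 0.753)^3: M 0.0151, M+2 0.1378, M+4 0.4202, M+6 0.4270 → M+6 is the base peak.
P(M+6) = C(3,3) × 0.247^0 × 0.753^3 = 1 × 1.0000 × 0.42695778 = 0.426958 (base)
P(M+4) = C(3,2) × 0.247^1 × 0.753^2 = 3 × 0.2470 × 0.567009 = 0.420154
Relative intensity = 0.420154 / 0.426958 × 100 = 98.4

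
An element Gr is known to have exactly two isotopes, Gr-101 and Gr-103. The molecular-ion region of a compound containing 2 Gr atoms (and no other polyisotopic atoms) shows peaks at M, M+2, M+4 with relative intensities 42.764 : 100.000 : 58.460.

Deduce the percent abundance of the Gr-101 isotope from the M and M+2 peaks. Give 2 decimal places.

46.10%

Let p = fractional abundance of Gr-101. I(M+2)/I(M) = [C(2,1)·p^1·(1−p)] / p^2 = 2·(1−p)/p = 100.000/42.764 = 2.3384
(1−p)/p = 2.3384/2 = 1.1692  ⇒  p = 1/(1 + 1.1692) = 0.4610
Gr-101: 46.10%, Gr-103: 53.90%.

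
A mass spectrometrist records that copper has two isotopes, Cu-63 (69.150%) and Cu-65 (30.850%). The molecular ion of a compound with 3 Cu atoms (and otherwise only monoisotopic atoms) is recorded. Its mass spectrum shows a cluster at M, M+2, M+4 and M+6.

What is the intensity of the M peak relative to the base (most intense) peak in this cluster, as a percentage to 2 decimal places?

74.72%

(0.69150 + 0.30850)^3 gives M 0.3307, M+2 0.4425, M+4 0.1974, M+6 0.0294; the largest is M+2.
P(M+2) = C(3,1) × 0.69150^2 × 0.30850^1 = 3 × 0.47817225 × 0.3085 = 0.442548 (base)
P(M) = C(3,0) × 0.69150^3 × 0.30850^0 = 1 × 0.33065611 × 1.0000 = 0.330656
Relative intensity = 0.330656 / 0.442548 × 100 = 74.72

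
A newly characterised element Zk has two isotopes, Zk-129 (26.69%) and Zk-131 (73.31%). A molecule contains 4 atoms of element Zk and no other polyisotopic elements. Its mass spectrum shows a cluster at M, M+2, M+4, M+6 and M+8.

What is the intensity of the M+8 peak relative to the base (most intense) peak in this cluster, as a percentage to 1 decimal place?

Binomial terms of (0.2669 + 0.7331)^4: M 0.0051, M+2 0.0558, M+4 0.2297, M+6 0.4206, M+8 0.2888 → M+6 is the base peak.
P(M+6) = C(4,3) × 0.2669^1 × 0.7331^3 = 4 × 0.2669 × 0.39399405 = 0.420628 (base)
P(M+8) = C(4,4) × 0.2669^0 × 0.7331^4 = 1 × 1.0000 × 0.28883703 = 0.288837
Relative intensity = 0.288837 / 0.420628 × 100 = 68.7

68.7%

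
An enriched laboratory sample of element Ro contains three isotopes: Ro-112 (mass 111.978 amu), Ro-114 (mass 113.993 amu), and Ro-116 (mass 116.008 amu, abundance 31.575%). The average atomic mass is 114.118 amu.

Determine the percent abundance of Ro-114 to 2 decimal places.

Let x and y be the fractions of Ro-112 and Ro-114. Then x + y = 1 − 0.31575 = 0.68425 and 111.978x + 113.993y = 114.118 − 0.31575×116.008 = 77.488474.
Substituting: 111.978x + 113.993(0.68425 − x) = 77.488474
(111.978 − 113.993)x = -0.51123625  ⇒  x = 0.25372, y = 0.43053
Ro-112: 25.37%, Ro-114: 43.05%.

43.05%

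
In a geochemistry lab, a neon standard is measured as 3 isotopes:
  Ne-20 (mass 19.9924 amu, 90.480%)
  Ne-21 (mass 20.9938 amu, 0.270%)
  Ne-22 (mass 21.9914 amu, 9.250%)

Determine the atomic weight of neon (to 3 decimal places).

Weight each isotope mass by its fractional abundance: 0.90480 × 19.9924 + 0.00270 × 20.9938 + 0.09250 × 21.9914
= 18.08912 + 0.05668 + 2.03420 = 20.18000 amu

20.180 amu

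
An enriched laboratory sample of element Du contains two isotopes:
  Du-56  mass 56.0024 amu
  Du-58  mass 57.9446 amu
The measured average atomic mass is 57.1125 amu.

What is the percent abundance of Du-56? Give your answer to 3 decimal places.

42.843%

Let x be the fractional abundance of Du-56; then Du-58 has abundance 1 − x.
56.0024·x + 57.9446·(1 − x) = 57.1125
(56.0024 − 57.9446)·x = 57.1125 − 57.9446
x = -0.8321 / -1.9422 = 0.42843 → 42.843% Du-56, 57.157% Du-58.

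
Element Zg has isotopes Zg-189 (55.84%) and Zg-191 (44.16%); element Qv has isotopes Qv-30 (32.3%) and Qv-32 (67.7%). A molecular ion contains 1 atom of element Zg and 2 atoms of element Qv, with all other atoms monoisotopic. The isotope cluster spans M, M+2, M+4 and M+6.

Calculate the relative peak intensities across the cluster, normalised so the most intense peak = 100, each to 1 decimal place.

13.0 : 64.6 : 100.0 : 45.1

Element Zg pattern (n=1): 0.5584 : 0.4416
Element Qv pattern (n=2): 0.104329 : 0.437342 : 0.458329
Convolve the two distributions (both contribute in 2-u steps):
  M: 0.5584×0.104329 = 0.058257
  M+2: 0.5584×0.437342 + 0.4416×0.104329 = 0.290283
  M+4: 0.5584×0.458329 + 0.4416×0.437342 = 0.449061
  M+6: 0.4416×0.458329 = 0.202398
Scale to base peak (0.449061) = 100: 13.0 : 64.6 : 100.0 : 45.1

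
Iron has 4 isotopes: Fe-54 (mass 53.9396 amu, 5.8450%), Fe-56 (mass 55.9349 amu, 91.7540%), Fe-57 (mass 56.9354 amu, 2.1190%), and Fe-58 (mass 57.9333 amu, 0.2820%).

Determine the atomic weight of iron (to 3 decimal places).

55.845 amu

Weight each isotope mass by its fractional abundance: 0.058450 × 53.9396 + 0.917540 × 55.9349 + 0.021190 × 56.9354 + 0.002820 × 57.9333
= 3.15277 + 51.32251 + 1.20646 + 0.16337 = 55.84511 amu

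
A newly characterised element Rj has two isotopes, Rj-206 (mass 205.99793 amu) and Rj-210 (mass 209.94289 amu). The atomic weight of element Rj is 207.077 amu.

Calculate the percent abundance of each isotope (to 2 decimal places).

With x = fraction of Rj-206 (so Rj-210 is 1 − x):
205.99793·x + 209.94289·(1 − x) = 207.077
(205.99793 − 209.94289)·x = 207.077 − 209.94289
x = -2.86589 / -3.94496 = 0.72647 → 72.65% Rj-206, 27.35% Rj-210.

Rj-206: 72.65%, Rj-210: 27.35%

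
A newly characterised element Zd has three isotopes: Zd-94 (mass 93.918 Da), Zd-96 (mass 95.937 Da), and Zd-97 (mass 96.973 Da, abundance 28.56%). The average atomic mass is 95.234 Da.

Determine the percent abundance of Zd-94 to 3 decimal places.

The remaining 71.44% is split between Zd-94 (fraction x) and Zd-96 (fraction 0.7144 − x).
Substituting: 93.918x + 95.937(0.7144 − x) = 67.5385112
(93.918 − 95.937)x = -0.9988816  ⇒  x = 0.49474, y = 0.21966
Zd-94: 49.474%, Zd-96: 21.966%.

49.474%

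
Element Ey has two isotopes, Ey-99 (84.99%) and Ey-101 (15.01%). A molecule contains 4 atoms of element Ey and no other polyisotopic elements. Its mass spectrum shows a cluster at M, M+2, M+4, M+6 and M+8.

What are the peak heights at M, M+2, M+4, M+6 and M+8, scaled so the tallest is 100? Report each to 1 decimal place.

100.0 : 70.6 : 18.7 : 2.2 : 0.1

Expanding (0.8499 + 0.1501)^4:
P(M) = 0.8499^4 = 0.521761
P(M+2) = 4 × 0.8499^3 × 0.1501^1 = 0.368591
P(M+4) = 6 × 0.8499^2 × 0.1501^2 = 0.097645
P(M+6) = 4 × 0.8499^1 × 0.1501^3 = 0.011497
P(M+8) = 0.1501^4 = 0.000508
The M peak is largest (0.521761); scaling to 100 gives 100.0 : 70.6 : 18.7 : 2.2 : 0.1.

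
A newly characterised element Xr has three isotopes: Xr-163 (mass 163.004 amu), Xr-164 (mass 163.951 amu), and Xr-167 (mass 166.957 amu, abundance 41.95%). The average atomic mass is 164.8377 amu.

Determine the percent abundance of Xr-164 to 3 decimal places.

The remaining 58.05% is split between Xr-163 (fraction x) and Xr-164 (fraction 0.5805 − x).
Substituting: 163.004x + 163.951(0.5805 − x) = 94.7992385
(163.004 − 163.951)x = -0.374317  ⇒  x = 0.39527, y = 0.18523
Xr-163: 39.527%, Xr-164: 18.523%.

18.523%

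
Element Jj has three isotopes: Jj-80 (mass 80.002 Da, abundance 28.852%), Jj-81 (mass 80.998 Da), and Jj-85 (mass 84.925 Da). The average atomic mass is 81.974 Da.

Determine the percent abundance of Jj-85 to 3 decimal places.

Let x and y be the fractions of Jj-81 and Jj-85. Then x + y = 1 − 0.28852 = 0.71148 and 80.998x + 84.925y = 81.974 − 0.28852×80.002 = 58.89182296.
Substituting: 80.998x + 84.925(0.71148 − x) = 58.89182296
(80.998 − 84.925)x = -1.53061604  ⇒  x = 0.38977, y = 0.32171
Jj-81: 38.977%, Jj-85: 32.171%.

32.171%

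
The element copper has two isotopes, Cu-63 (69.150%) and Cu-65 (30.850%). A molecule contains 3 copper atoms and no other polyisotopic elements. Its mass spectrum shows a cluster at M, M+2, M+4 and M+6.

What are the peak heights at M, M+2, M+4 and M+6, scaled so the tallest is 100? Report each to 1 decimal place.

74.7 : 100.0 : 44.6 : 6.6

The 3 Cu atoms are independent, so intensities follow the terms of (0.69150 + 0.30850)^3.
P(M) = 0.69150^3 = 0.330656
P(M+2) = 3 × 0.69150^2 × 0.30850^1 = 0.442548
P(M+4) = 3 × 0.69150^1 × 0.30850^2 = 0.197435
P(M+6) = 0.30850^3 = 0.029361
The M+2 peak is largest (0.442548); scaling to 100 gives 74.7 : 100.0 : 44.6 : 6.6.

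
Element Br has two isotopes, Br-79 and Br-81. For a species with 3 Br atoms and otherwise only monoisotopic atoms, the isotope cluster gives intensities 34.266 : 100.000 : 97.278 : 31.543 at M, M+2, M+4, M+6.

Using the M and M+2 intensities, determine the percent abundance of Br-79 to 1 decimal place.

Write p for the Br-79 fraction. I(M+2)/I(M) = [C(3,1)·p^2·(1−p)] / p^3 = 3·(1−p)/p = 100.000/34.266 = 2.9183
(1−p)/p = 2.9183/3 = 0.9728  ⇒  p = 1/(1 + 0.9728) = 0.5069
Br-79: 50.7%, Br-81: 49.3%.

50.7%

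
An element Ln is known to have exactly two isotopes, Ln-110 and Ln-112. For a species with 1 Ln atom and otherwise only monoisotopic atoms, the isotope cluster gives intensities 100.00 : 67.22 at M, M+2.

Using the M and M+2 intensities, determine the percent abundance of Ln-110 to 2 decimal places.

59.80%

Let p = fractional abundance of Ln-110. I(M+2)/I(M) = [C(1,1)·p^0·(1−p)] / p^1 = 1·(1−p)/p = 67.22/100.00 = 0.6722
(1−p)/p = 0.6722/1 = 0.6722  ⇒  p = 1/(1 + 0.6722) = 0.5980
Ln-110: 59.80%, Ln-112: 40.20%.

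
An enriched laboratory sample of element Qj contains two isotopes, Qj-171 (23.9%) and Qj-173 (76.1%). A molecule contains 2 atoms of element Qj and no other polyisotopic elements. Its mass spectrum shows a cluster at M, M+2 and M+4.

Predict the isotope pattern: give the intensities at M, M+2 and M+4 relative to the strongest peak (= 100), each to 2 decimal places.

The 2 Qj atoms are independent, so intensities follow the terms of (0.239 + 0.761)^2.
P(M) = 0.239^2 = 0.057121
P(M+2) = 2 × 0.239^1 × 0.761^1 = 0.363758
P(M+4) = 0.761^2 = 0.579121
The M+4 peak is largest (0.579121); scaling to 100 gives 9.86 : 62.81 : 100.00.

9.86 : 62.81 : 100.00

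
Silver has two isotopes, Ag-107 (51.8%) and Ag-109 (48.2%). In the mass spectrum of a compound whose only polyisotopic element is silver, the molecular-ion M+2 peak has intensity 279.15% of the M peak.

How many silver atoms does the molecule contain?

The M+2/M ratio from n Ag atoms is n · q/p = n · 0.482/0.518.
n = 2.7915 × 0.518/0.482 = 3.00 ≈ 3

3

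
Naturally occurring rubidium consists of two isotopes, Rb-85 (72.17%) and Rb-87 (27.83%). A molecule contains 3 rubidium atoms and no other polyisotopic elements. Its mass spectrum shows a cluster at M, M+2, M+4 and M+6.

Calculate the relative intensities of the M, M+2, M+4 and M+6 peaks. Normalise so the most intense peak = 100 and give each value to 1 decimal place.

Each Rb atom is independently Rb-85 (p = 0.7217) or Rb-87 (q = 0.2783); the cluster is the binomial expansion (p + q)^3.
P(M) = 0.7217^3 = 0.375898
P(M+2) = 3 × 0.7217^2 × 0.2783^1 = 0.434858
P(M+4) = 3 × 0.7217^1 × 0.2783^2 = 0.167689
P(M+6) = 0.2783^3 = 0.021555
The M+2 peak is largest (0.434858); scaling to 100 gives 86.4 : 100.0 : 38.6 : 5.0.

86.4 : 100.0 : 38.6 : 5.0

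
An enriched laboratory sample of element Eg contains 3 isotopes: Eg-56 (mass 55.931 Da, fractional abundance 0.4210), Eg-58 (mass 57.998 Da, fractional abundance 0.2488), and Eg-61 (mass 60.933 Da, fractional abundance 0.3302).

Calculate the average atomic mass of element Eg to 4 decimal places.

The abundance-weighted mean is 0.4210 × 55.931 + 0.2488 × 57.998 + 0.3302 × 60.933
= 23.54695 + 14.42990 + 20.12008 = 58.09693 Da

58.0969 Da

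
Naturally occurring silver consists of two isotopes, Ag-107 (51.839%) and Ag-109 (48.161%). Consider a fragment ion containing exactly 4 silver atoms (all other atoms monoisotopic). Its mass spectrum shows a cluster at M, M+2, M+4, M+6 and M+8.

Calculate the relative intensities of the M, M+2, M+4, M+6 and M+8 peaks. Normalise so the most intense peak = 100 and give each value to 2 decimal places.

Expanding (0.51839 + 0.48161)^4:
P(M) = 0.51839^4 = 0.072215
P(M+2) = 4 × 0.51839^3 × 0.48161^1 = 0.268365
P(M+4) = 6 × 0.51839^2 × 0.48161^2 = 0.373986
P(M+6) = 4 × 0.51839^1 × 0.48161^3 = 0.231634
P(M+8) = 0.48161^4 = 0.053800
The M+4 peak is largest (0.373986); scaling to 100 gives 19.31 : 71.76 : 100.00 : 61.94 : 14.39.

19.31 : 71.76 : 100.00 : 61.94 : 14.39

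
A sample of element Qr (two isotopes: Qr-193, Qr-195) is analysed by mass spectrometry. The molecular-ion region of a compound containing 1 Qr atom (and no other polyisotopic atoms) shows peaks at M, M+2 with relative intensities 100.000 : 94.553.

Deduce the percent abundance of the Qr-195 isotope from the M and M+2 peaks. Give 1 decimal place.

Let p = fractional abundance of Qr-193. I(M+2)/I(M) = [C(1,1)·p^0·(1−p)] / p^1 = 1·(1−p)/p = 94.553/100.000 = 0.9455
(1−p)/p = 0.9455/1 = 0.9455  ⇒  p = 1/(1 + 0.9455) = 0.5140
Qr-193: 51.4%, Qr-195: 48.6%.

48.6%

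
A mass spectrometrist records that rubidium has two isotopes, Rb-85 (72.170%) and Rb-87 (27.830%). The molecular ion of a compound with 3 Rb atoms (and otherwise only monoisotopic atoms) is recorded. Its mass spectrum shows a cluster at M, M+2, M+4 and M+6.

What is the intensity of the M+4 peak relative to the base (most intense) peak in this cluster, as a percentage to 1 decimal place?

(0.72170 + 0.27830)^3 gives M 0.3759, M+2 0.4349, M+4 0.1677, M+6 0.0216; the largest is M+2.
P(M+2) = C(3,1) × 0.72170^2 × 0.27830^1 = 3 × 0.52085089 × 0.2783 = 0.434858 (base)
P(M+4) = C(3,2) × 0.72170^1 × 0.27830^2 = 3 × 0.7217 × 0.07745089 = 0.167689
Relative intensity = 0.167689 / 0.434858 × 100 = 38.6

38.6%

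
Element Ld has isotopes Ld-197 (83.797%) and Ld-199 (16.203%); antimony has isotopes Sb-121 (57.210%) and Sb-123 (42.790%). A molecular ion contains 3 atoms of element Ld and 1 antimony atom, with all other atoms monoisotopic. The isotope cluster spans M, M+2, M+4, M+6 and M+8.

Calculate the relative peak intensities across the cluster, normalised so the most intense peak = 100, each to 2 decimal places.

75.30 : 100.00 : 41.12 : 6.86 : 0.41

Element Ld pattern (n=3): 0.58841727 : 0.34132935 : 0.06599949 : 0.00425389
Antimony pattern (n=1): 0.5721 : 0.4279
Convolve the two distributions (both contribute in 2-u steps):
  M: 0.58841727×0.5721 = 0.336634
  M+2: 0.58841727×0.4279 + 0.34132935×0.5721 = 0.447058
  M+4: 0.34132935×0.4279 + 0.06599949×0.5721 = 0.183813
  M+6: 0.06599949×0.4279 + 0.00425389×0.5721 = 0.030675
  M+8: 0.00425389×0.4279 = 0.001820
Scale to base peak (0.447058) = 100: 75.30 : 100.00 : 41.12 : 6.86 : 0.41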